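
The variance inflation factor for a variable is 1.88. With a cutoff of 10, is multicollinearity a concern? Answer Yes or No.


The threshold is 10.
VIF = 1.88 is < 10.
Multicollinearity indication: No.

No


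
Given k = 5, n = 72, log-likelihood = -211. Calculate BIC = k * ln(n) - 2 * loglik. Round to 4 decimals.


Compute k*ln(n) = 5*ln(72) = 5*4.276666 = 21.383330.
Then -2*loglik = 422.
BIC = 21.383330 + 422 = 443.383330, which rounds to 443.3833.

443.3833


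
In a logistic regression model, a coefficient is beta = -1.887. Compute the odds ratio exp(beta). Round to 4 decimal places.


Odds ratio = exp(beta) = exp(-1.887).
= 0.1515.

0.1515


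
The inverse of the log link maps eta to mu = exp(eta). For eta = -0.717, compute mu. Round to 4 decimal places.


Apply the inverse link:
mu = e^-0.717 = 0.4882.

0.4882


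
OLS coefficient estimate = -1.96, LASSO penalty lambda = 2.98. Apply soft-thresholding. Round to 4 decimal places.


|beta_OLS| = 1.96.
lambda = 2.98.
Since |beta| <= lambda, the coefficient is set to 0.
Result = 0.0000.

0.0000


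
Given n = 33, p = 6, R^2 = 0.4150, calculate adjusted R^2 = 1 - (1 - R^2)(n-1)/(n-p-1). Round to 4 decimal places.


Adjusted R^2 = 1 - (1 - R^2) * (n-1)/(n-p-1).
(1 - R^2) = 0.5850.
(n-1)/(n-p-1) = 32/26.
(1 - R^2) * (n-1) = 0.5850 * 32 = 18.7200.
Divide by (n-p-1): 18.7200 / 26 = 0.7200.
Adj R^2 = 1 - 0.7200 = 0.2800.

0.2800


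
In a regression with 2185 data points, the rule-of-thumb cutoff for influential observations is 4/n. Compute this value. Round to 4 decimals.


Using the rule of thumb:
Threshold = 4 / 2185 = 0.0018.

0.0018


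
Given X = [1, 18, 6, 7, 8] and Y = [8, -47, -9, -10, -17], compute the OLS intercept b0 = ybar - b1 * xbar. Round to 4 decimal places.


The slope is b1 = -3.2338.
Sample means are xbar = 8.0000 and ybar = -15.0000.
Intercept: b0 = -15.0000 - (-3.2338)(8.0000) = 10.8701.

10.8701


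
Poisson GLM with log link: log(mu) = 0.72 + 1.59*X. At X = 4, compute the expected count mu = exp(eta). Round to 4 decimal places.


Linear predictor: eta = 0.72 + (1.59)(4) = 7.0800.
Expected count: mu = exp(7.0800) = 1187.9685.

1187.9685


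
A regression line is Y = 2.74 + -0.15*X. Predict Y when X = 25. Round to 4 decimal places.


Substitute X = 25 into the equation:
Y = 2.74 + -0.15 * 25 = 2.74 + -3.7500 = -1.0100.

-1.0100


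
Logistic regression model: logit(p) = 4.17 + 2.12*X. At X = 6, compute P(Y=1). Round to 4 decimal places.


Compute z = 4.17 + (2.12)(6) = 16.8900.
exp(-z) = 0.0000.
P = 1/(1 + 0.0000) = 1.0000.

1.0000


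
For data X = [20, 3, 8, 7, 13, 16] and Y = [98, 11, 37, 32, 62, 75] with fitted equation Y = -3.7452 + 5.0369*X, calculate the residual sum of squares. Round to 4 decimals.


Compute predicted values, then residuals = yi - yhat_i.
Residuals: [1.0072, -0.3655, 0.4500, 0.4869, 0.2655, -1.8452].
SSres = sum(residual^2) = 5.0629.

5.0629


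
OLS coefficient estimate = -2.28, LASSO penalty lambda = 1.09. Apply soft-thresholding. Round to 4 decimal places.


|beta_OLS| = 2.28.
lambda = 1.09.
Since |beta| > lambda, coefficient = sign(beta)*(|beta| - lambda) = -1.1900.
Result = -1.1900.

-1.1900


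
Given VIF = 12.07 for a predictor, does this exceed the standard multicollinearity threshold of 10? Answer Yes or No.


Compare VIF = 12.07 to the threshold of 10.
12.07 >= 10, so the answer is Yes.

Yes


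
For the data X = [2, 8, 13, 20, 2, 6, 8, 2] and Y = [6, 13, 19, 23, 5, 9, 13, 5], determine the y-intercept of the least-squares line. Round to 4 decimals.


Compute b1 = 1.0429 from the OLS formula.
With xbar = 7.6250 and ybar = 11.6250, the intercept is:
b0 = 11.6250 - 1.0429 * 7.6250 = 3.6731.

3.6731


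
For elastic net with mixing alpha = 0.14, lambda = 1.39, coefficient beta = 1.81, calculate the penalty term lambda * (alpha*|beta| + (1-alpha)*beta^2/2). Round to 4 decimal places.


L1 component = 0.14 * |1.81| = 0.2534.
L2 component = 0.86 * 1.81^2 / 2 = 1.4087.
Penalty = 1.39 * (0.2534 + 1.4087) = 1.39 * 1.6621 = 2.3104.

2.3104


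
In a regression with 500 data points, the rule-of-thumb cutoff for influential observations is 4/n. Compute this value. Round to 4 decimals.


The threshold is 4/n.
4/500 = 0.0080.

0.0080


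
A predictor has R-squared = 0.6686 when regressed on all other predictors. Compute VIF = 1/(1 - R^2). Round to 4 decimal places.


Denominator: 1 - 0.6686 = 0.3314.
VIF = 1 / 0.3314 = 3.0175.

3.0175


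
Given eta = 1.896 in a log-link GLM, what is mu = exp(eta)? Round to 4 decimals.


Apply the inverse link:
mu = e^1.896 = 6.6592.

6.6592


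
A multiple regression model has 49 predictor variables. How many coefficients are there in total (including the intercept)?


Each predictor gets one coefficient, plus one intercept.
Total parameters = 49 + 1 = 50.

50


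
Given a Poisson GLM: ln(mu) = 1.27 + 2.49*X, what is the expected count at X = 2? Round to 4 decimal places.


Linear predictor: eta = 1.27 + (2.49)(2) = 6.2500.
Expected count: mu = exp(6.2500) = 518.0128.

518.0128


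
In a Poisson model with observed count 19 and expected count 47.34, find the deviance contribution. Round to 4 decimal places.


Compute y*ln(y/mu) = 19*ln(19/47.34) = 19*-0.912917 = -17.345423.
y - mu = -28.34.
D = 2*(-17.345423 - (-28.34)) = 21.989154, which rounds to 21.9892.

21.9892


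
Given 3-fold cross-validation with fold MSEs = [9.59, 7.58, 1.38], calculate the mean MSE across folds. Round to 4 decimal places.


Total MSE across folds = 18.5500.
CV-MSE = 18.5500/3 = 6.1833.

6.1833


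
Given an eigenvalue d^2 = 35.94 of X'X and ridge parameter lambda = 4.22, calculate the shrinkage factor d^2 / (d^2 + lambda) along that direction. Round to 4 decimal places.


Compute the denominator: 35.94 + 4.22 = 40.1600.
Shrinkage factor = 35.94 / 40.1600 = 0.8949.

0.8949


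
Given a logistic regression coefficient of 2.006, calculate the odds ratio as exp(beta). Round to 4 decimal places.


exp(2.006) = 7.4335.
So the odds ratio is 7.4335.

7.4335


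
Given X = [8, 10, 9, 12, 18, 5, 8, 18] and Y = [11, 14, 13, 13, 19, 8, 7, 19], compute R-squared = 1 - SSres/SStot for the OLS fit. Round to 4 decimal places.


Fit the OLS line: b0 = 3.4620, b1 = 0.8671.
SSres = 19.2089.
SStot = 138.0000.
R^2 = 1 - 19.2089/138.0000 = 0.8608.

0.8608


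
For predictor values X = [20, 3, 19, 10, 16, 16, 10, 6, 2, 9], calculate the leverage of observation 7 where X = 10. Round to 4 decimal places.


Mean of X: xbar = 11.1000.
SXX = 370.9000.
For X = 10: h = 1/10 + (10 - 11.1000)^2/370.9000 = 0.1033.

0.1033


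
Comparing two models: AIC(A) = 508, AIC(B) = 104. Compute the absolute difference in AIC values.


|AIC_A - AIC_B| = |508 - 104| = 404.
Model B is preferred (lower AIC).

404


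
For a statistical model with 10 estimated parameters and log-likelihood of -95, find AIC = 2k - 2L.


AIC = 2k - 2*loglik = 2(10) - 2(-95).
= 20 + 190 = 210.

210


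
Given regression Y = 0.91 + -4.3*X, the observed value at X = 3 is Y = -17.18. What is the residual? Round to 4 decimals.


Compute yhat = 0.91 + (-4.3)(3) = -11.9900.
Residual = actual - predicted = -17.18 - -11.9900 = -5.1900.

-5.1900


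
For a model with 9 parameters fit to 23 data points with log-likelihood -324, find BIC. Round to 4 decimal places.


ln(23) = 3.135494.
k * ln(n) = 9 * 3.135494 = 28.219446.
-2L = 648.
BIC = 28.219446 + 648 = 676.219446, which rounds to 676.2194.

676.2194


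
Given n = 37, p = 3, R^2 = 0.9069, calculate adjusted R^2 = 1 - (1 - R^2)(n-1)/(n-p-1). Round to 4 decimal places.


Using the formula:
(1 - 0.9069) = 0.0931.
Multiply by 36/33: 0.0931 * 36 = 3.3516, then 3.3516 / 33 = 0.1016.
Adj R^2 = 1 - 0.1016 = 0.8984.

0.8984


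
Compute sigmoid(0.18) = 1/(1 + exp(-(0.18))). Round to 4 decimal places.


exp(-0.1800) = 0.8353.
1 + exp(-z) = 1.8353.
sigmoid = 1/1.8353 = 0.5449.

0.5449


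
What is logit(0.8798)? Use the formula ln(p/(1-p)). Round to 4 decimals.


Compute the odds: 0.8798/0.1202 = 7.3195.
Take the natural log: ln(7.3195) = 1.9905.

1.9905


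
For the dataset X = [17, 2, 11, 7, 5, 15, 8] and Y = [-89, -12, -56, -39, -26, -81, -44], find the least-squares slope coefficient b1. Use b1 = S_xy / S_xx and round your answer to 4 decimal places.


First compute the means: xbar = 9.2857, ybar = -49.5714.
Then S_xx = sum((xi - xbar)^2) = 173.4286.
S_xy = sum((xi - xbar)(yi - ybar)) = -900.8571.
b1 = S_xy / S_xx = -900.8571 / 173.4286 = -5.1944.

-5.1944


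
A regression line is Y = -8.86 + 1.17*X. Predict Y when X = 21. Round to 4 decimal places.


Predicted value:
Y = -8.86 + (1.17)(21) = -8.86 + 24.5700 = 15.7100.

15.7100


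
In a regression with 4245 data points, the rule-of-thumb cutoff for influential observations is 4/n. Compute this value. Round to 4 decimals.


Using the rule of thumb:
Threshold = 4 / 4245 = 0.0009.

0.0009


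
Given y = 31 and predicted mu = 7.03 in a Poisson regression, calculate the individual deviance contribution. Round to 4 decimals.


First: ln(31/7.03) = 1.483800.
Then: 31 * 1.483800 = 45.997800.
y - mu = 31 - 7.03 = 23.97.
D = 2(45.997800 - 23.97) = 44.055600, which rounds to 44.0556.

44.0556


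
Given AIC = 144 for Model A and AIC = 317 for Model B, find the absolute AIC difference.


Compute |144 - 317| = 173.
Model A has the smaller AIC.

173


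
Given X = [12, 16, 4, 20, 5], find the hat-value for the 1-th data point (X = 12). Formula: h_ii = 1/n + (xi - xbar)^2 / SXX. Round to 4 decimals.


Compute xbar = 11.4000 with n = 5 observations.
SXX = 191.2000.
Leverage = 1/5 + (12 - 11.4000)^2/191.2000 = 0.2019.

0.2019


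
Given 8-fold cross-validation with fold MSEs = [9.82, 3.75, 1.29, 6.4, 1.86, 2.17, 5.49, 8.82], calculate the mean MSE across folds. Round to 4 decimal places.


Total MSE across folds = 39.6000.
CV-MSE = 39.6000/8 = 4.9500.

4.9500


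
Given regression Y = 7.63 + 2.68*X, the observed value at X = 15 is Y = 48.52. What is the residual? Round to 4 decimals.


Fitted value at X = 15 is yhat = 7.63 + 2.68*15 = 47.8300.
Residual = 48.52 - 47.8300 = 0.6900.

0.6900


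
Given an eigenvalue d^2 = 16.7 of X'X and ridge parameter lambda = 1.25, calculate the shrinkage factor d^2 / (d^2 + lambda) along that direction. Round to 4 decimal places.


d^2 + lambda = 16.7 + 1.25 = 17.9500.
Shrinkage factor = 16.7/17.9500 = 0.9304.

0.9304


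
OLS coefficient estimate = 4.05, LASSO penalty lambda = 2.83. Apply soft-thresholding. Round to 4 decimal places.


|beta_OLS| = 4.05.
lambda = 2.83.
Since |beta| > lambda, coefficient = sign(beta)*(|beta| - lambda) = 1.2200.
Result = 1.2200.

1.2200


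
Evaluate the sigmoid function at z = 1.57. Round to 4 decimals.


Compute exp(-1.5700) = 0.2080.
Sigmoid = 1 / (1 + 0.2080) = 1 / 1.2080 = 0.8278.

0.8278


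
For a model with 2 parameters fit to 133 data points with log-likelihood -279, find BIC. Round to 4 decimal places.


ln(133) = 4.890349.
k * ln(n) = 2 * 4.890349 = 9.780698.
-2L = 558.
BIC = 9.780698 + 558 = 567.780698, which rounds to 567.7807.

567.7807


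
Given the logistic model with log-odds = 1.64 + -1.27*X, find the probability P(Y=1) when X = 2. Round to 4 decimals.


Linear predictor: z = 1.64 + -1.27 * 2 = -0.9000.
P = 1/(1 + exp(0.9000)) = 1/(1 + 2.4596) = 0.2891.

0.2891


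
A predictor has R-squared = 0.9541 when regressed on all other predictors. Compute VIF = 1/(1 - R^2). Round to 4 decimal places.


Denominator: 1 - 0.9541 = 0.0459.
VIF = 1 / 0.0459 = 21.7865.

21.7865


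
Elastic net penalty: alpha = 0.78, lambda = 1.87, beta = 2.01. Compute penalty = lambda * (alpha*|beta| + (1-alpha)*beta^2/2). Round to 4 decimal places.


Compute:
L1 = 0.78 * 2.01 = 1.5678.
L2 = 0.22 * 2.01^2 / 2 = 0.4444.
Penalty = 1.87 * (1.5678 + 0.4444) = 3.7628.

3.7628


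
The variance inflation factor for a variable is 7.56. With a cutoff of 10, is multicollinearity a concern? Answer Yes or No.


The threshold is 10.
VIF = 7.56 is < 10.
Multicollinearity indication: No.

No


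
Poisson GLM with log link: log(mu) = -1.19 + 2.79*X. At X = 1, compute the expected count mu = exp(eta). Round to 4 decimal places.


Compute eta = -1.19 + 2.79 * 1 = 1.6000.
Apply inverse link: mu = e^1.6000 = 4.9530.

4.9530


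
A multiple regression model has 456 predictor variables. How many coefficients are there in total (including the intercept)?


Including the intercept, the model has 456 predictor coefficients + 1 intercept.
Total = 457.

457


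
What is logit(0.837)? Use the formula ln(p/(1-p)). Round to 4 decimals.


The odds are p/(1-p) = 0.837 / 0.163 = 5.1350.
logit(p) = ln(5.1350) = 1.6361.

1.6361


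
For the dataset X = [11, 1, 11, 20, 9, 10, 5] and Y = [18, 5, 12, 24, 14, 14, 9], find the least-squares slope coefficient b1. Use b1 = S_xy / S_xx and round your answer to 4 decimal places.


Calculate xbar = 9.5714, ybar = 13.7143.
S_xx = 207.7143, S_xy = 207.1429.
Using b1 = S_xy / S_xx = 207.1429 / 207.7143, we get b1 = 0.9972.

0.9972


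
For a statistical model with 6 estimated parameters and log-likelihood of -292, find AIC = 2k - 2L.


AIC = 2k - 2*loglik = 2(6) - 2(-292).
= 12 + 584 = 596.

596


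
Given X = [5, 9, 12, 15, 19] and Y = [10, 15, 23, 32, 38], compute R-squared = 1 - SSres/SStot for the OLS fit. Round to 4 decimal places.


The fitted line is Y = -1.9517 + 2.1293*X.
SSres = 11.2603, SStot = 537.2000.
R^2 = 1 - SSres/SStot = 0.9790.

0.9790


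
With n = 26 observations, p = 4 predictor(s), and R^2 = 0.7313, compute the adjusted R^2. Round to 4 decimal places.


Adjusted R^2 = 1 - (1 - R^2) * (n-1)/(n-p-1).
(1 - R^2) = 0.2687.
(n-1)/(n-p-1) = 25/21.
(1 - R^2) * (n-1) = 0.2687 * 25 = 6.7175.
Divide by (n-p-1): 6.7175 / 21 = 0.3199.
Adj R^2 = 1 - 0.3199 = 0.6801.

0.6801


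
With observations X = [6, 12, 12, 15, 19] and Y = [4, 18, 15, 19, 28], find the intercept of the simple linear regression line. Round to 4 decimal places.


First find the slope: b1 = 1.7819.
Means: xbar = 12.8000, ybar = 16.8000.
b0 = ybar - b1 * xbar = 16.8000 - 1.7819 * 12.8000 = -6.0088.

-6.0088


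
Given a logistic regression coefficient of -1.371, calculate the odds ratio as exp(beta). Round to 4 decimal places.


Odds ratio = exp(beta) = exp(-1.371).
= 0.2539.

0.2539


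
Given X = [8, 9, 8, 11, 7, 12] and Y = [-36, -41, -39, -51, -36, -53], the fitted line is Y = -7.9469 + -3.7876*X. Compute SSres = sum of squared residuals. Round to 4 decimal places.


For each point, residual = actual - predicted.
Residuals: [2.2477, 1.0353, -0.7523, -1.3895, -1.5399, 0.3981].
Sum of squared residuals = 11.1504.

11.1504


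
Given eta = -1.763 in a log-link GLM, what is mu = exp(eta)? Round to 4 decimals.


The inverse log link gives:
mu = exp(-1.763) = 0.1715.

0.1715


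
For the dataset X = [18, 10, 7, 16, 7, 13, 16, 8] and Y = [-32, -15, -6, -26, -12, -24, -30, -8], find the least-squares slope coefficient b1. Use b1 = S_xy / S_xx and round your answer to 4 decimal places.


The sample means are xbar = 11.8750 and ybar = -19.1250.
Compute S_xx = 138.8750 and S_xy = -307.1250.
Slope b1 = S_xy / S_xx = -307.1250 / 138.8750 = -2.2115.

-2.2115


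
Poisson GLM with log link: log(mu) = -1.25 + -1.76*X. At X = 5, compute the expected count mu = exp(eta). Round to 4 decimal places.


eta = -1.25 + -1.76 * 5 = -10.0500.
mu = exp(-10.0500) = 0.0000.

0.0000


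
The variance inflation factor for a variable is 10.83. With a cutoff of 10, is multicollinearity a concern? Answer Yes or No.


The threshold is 10.
VIF = 10.83 is >= 10.
Multicollinearity indication: Yes.

Yes


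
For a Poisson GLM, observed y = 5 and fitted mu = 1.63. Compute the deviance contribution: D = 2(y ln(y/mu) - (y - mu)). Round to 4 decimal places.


y/mu = 5/1.63 = 3.067485 (approx.), and ln(5/1.63) = 1.120858.
y * ln(y/mu) = 5 * 1.120858 = 5.604290.
y - mu = 3.37.
D = 2 * (5.604290 - 3.37) = 4.468580, which rounds to 4.4686.

4.4686


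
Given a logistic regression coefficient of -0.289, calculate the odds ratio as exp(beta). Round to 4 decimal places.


exp(-0.289) = 0.7490.
So the odds ratio is 0.7490.

0.7490


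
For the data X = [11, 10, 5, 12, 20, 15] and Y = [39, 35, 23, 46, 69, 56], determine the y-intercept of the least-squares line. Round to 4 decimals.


The slope is b1 = 3.1958.
Sample means are xbar = 12.1667 and ybar = 44.6667.
Intercept: b0 = 44.6667 - (3.1958)(12.1667) = 5.7845.

5.7845


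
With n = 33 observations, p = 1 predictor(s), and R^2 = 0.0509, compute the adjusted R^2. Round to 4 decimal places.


Plug in: Adj R^2 = 1 - (1 - 0.0509) * 32/31.
= 1 - 0.9491 * 32/31
= 1 - 30.3712 / 31
= 1 - 0.9797 = 0.0203.

0.0203


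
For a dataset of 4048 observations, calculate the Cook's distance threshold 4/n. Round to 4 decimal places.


The threshold is 4/n.
4/4048 = 0.0010.

0.0010


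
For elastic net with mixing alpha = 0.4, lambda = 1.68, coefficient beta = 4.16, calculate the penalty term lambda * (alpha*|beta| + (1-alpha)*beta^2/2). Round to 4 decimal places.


L1 component = 0.4 * |4.16| = 1.6640.
L2 component = 0.6 * 4.16^2 / 2 = 5.1917.
Penalty = 1.68 * (1.6640 + 5.1917) = 1.68 * 6.8557 = 11.5175.

11.5175


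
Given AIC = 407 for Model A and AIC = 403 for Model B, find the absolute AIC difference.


|AIC_A - AIC_B| = |407 - 403| = 4.
Model B is preferred (lower AIC).

4


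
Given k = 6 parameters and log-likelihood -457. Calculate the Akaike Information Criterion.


AIC = 2*6 - 2*(-457).
= 12 + 914 = 926.

926


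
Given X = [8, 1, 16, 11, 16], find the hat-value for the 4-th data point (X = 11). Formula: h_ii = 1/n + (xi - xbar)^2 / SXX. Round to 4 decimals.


Compute xbar = 10.4000 with n = 5 observations.
SXX = 157.2000.
Leverage = 1/5 + (11 - 10.4000)^2/157.2000 = 0.2023.

0.2023


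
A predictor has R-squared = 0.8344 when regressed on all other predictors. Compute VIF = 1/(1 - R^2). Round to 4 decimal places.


VIF = 1 / (1 - 0.8344).
= 1 / 0.1656 = 6.0386.

6.0386


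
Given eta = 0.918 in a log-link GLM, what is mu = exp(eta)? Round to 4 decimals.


Apply the inverse link:
mu = e^0.918 = 2.5043.

2.5043


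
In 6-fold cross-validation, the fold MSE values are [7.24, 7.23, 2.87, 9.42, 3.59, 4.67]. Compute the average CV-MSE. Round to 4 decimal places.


Sum of fold MSEs = 35.0200.
Average = 35.0200 / 6 = 5.8367.

5.8367


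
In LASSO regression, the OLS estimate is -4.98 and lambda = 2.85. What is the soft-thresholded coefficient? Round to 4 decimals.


Check: |-4.98| = 4.98 vs lambda = 2.85.
Since |beta| > lambda, coefficient = sign(beta)*(|beta| - lambda) = -2.1300.
Soft-thresholded coefficient = -2.1300.

-2.1300


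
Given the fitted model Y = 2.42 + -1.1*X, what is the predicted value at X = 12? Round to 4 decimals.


Predicted value:
Y = 2.42 + (-1.1)(12) = 2.42 + -13.2000 = -10.7800.

-10.7800


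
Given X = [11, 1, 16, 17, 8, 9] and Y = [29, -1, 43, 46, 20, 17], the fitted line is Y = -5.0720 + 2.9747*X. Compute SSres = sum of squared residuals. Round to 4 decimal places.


Compute predicted values, then residuals = yi - yhat_i.
Residuals: [1.3503, 1.0973, 0.4768, 0.5021, 1.2744, -4.7003].
SSres = sum(residual^2) = 27.2237.

27.2237


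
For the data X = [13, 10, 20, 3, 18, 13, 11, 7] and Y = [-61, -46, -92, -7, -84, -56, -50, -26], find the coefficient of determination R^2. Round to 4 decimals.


The fitted line is Y = 7.2038 + -5.0487*X.
SSres = 31.3693, SStot = 5457.5000.
R^2 = 1 - SSres/SStot = 0.9943.

0.9943


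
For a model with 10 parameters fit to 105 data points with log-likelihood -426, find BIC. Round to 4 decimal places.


Compute k*ln(n) = 10*ln(105) = 10*4.653960 = 46.539600.
Then -2*loglik = 852.
BIC = 46.539600 + 852 = 898.539600, which rounds to 898.5396.

898.5396


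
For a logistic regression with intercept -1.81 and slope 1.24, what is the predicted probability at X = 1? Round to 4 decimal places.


z = -1.81 + 1.24 * 1 = -0.5700.
Sigmoid: P = 1 / (1 + exp(0.5700)) = 0.3612.

0.3612


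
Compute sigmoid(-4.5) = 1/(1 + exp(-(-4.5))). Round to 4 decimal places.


First, exp(4.5000) = 90.0171.
Then sigma(z) = 1/(1 + 90.0171) = 0.0110.

0.0110


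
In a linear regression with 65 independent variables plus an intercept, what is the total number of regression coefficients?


Including the intercept, the model has 65 predictor coefficients + 1 intercept.
Total = 66.

66


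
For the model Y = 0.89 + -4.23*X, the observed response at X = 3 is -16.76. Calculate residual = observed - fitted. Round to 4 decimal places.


Fitted value at X = 3 is yhat = 0.89 + -4.23*3 = -11.8000.
Residual = -16.76 - -11.8000 = -4.9600.

-4.9600


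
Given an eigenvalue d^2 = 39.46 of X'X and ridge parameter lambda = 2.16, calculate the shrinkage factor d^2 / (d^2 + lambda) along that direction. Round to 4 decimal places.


Denominator = d^2 + lambda = 39.46 + 2.16 = 41.6200.
Shrinkage = 39.46 / 41.6200 = 0.9481.

0.9481


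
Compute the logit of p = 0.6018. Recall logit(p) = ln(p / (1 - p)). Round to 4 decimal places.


1 - p = 0.3982.
p/(1-p) = 1.5113.
logit = ln(1.5113) = 0.4130.

0.4130


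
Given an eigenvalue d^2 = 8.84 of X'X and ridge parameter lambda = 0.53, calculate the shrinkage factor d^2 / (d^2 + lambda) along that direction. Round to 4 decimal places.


Denominator = d^2 + lambda = 8.84 + 0.53 = 9.3700.
Shrinkage = 8.84 / 9.3700 = 0.9434.

0.9434


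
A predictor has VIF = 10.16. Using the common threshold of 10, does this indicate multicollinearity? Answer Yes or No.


Check: VIF = 10.16 vs threshold = 10.
Since 10.16 >= 10, the answer is Yes.

Yes


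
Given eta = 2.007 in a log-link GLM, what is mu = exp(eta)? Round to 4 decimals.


The inverse log link gives:
mu = exp(2.007) = 7.4410.

7.4410


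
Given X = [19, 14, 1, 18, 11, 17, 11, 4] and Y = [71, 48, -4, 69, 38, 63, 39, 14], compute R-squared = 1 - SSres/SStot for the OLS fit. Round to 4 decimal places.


Fit the OLS line: b0 = -5.8716, b1 = 4.0523.
SSres = 30.6755.
SStot = 4971.5000.
R^2 = 1 - 30.6755/4971.5000 = 0.9938.

0.9938


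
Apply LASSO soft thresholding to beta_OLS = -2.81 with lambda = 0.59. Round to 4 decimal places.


Absolute value: |-2.81| = 2.81.
Compare to lambda = 0.59.
Since |beta| > lambda, coefficient = sign(beta)*(|beta| - lambda) = -2.2200.

-2.2200


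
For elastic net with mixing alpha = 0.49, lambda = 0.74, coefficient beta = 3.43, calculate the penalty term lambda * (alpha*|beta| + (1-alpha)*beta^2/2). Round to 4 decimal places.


L1 component = 0.49 * |3.43| = 1.6807.
L2 component = 0.51 * 3.43^2 / 2 = 3.0000.
Penalty = 0.74 * (1.6807 + 3.0000) = 0.74 * 4.6807 = 3.4638.

3.4638


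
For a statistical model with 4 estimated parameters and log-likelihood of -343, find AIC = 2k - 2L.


AIC = 2*4 - 2*(-343).
= 8 + 686 = 694.

694


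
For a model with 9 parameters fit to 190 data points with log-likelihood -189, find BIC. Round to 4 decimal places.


ln(190) = 5.247024.
k * ln(n) = 9 * 5.247024 = 47.223216.
-2L = 378.
BIC = 47.223216 + 378 = 425.223216, which rounds to 425.2232.

425.2232


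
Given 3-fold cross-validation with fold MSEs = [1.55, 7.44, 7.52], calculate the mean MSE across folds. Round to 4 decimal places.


Add all fold MSEs: 16.5100.
Divide by k = 3: 16.5100/3 = 5.5033.

5.5033


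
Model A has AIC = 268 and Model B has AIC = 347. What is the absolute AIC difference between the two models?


Compute |268 - 347| = 79.
Model A has the smaller AIC.

79


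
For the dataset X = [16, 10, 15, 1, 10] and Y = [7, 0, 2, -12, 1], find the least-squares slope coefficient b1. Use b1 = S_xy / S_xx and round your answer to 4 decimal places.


The sample means are xbar = 10.4000 and ybar = -0.4000.
Compute S_xx = 141.2000 and S_xy = 160.8000.
Slope b1 = S_xy / S_xx = 160.8000 / 141.2000 = 1.1388.

1.1388


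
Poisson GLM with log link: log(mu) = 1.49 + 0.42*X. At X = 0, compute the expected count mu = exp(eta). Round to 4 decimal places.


eta = 1.49 + 0.42 * 0 = 1.4900.
mu = exp(1.4900) = 4.4371.

4.4371


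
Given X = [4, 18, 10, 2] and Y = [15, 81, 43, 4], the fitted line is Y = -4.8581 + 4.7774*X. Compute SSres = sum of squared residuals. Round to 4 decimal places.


Compute predicted values, then residuals = yi - yhat_i.
Residuals: [0.7485, -0.1351, 0.0841, -0.6967].
SSres = sum(residual^2) = 1.0710.

1.0710


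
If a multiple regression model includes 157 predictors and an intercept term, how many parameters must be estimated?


Total coefficients = number of predictors + 1 (for the intercept).
= 157 + 1 = 158.

158


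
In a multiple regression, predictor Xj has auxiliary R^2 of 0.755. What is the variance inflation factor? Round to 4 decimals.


Using VIF = 1/(1 - R^2_j):
1 - 0.755 = 0.245.
VIF = 4.0816.

4.0816


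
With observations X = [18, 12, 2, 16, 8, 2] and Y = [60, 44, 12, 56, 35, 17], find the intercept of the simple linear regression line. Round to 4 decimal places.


Compute b1 = 2.8754 from the OLS formula.
With xbar = 9.6667 and ybar = 37.3333, the intercept is:
b0 = 37.3333 - 2.8754 * 9.6667 = 9.5382.

9.5382


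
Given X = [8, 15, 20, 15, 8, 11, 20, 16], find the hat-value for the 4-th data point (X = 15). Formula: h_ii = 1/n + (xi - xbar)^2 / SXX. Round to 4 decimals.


Compute xbar = 14.1250 with n = 8 observations.
SXX = 158.8750.
Leverage = 1/8 + (15 - 14.1250)^2/158.8750 = 0.1298.

0.1298


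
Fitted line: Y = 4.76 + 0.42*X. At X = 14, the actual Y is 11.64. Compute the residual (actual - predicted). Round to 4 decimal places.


Fitted value at X = 14 is yhat = 4.76 + 0.42*14 = 10.6400.
Residual = 11.64 - 10.6400 = 1.0000.

1.0000


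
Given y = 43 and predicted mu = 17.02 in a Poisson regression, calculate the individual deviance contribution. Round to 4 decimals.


y/mu = 43/17.02 = 2.526439 (approx.), and ln(43/17.02) = 0.926811.
y * ln(y/mu) = 43 * 0.926811 = 39.852873.
y - mu = 25.98.
D = 2 * (39.852873 - 25.98) = 27.745746, which rounds to 27.7457.

27.7457


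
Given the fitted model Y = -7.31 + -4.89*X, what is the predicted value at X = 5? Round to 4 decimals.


Substitute X = 5 into the equation:
Y = -7.31 + -4.89 * 5 = -7.31 + -24.4500 = -31.7600.

-31.7600


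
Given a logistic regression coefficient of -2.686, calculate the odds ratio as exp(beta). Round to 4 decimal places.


exp(-2.686) = 0.0682.
So the odds ratio is 0.0682.

0.0682


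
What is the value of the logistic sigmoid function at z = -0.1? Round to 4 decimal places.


First, exp(0.1000) = 1.1052.
Then sigma(z) = 1/(1 + 1.1052) = 0.4750.

0.4750


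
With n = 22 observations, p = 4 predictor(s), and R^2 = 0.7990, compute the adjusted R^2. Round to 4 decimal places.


Plug in: Adj R^2 = 1 - (1 - 0.7990) * 21/17.
= 1 - 0.2010 * 21/17
= 1 - 4.2210 / 17
= 1 - 0.2483 = 0.7517.

0.7517


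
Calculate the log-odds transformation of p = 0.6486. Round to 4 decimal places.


1 - p = 0.3514.
p/(1-p) = 1.8458.
logit = ln(1.8458) = 0.6129.

0.6129


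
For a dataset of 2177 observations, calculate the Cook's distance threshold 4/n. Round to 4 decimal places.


The threshold is 4/n.
4/2177 = 0.0018.

0.0018


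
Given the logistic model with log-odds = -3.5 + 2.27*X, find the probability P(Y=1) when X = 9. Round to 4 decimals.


Compute z = -3.5 + (2.27)(9) = 16.9300.
exp(-z) = 0.0000.
P = 1/(1 + 0.0000) = 1.0000.

1.0000


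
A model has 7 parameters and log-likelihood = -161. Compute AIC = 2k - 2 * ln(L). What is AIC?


Compute:
2k = 2*7 = 14.
-2*loglik = -2*(-161) = 322.
AIC = 14 + 322 = 336.

336


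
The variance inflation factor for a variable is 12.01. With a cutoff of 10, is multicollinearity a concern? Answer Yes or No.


Compare VIF = 12.01 to the threshold of 10.
12.01 >= 10, so the answer is Yes.

Yes


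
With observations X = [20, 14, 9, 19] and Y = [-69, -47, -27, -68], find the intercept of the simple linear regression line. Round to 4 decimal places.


The slope is b1 = -3.9286.
Sample means are xbar = 15.5000 and ybar = -52.7500.
Intercept: b0 = -52.7500 - (-3.9286)(15.5000) = 8.1429.

8.1429


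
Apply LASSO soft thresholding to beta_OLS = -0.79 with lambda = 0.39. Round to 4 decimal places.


Absolute value: |-0.79| = 0.79.
Compare to lambda = 0.39.
Since |beta| > lambda, coefficient = sign(beta)*(|beta| - lambda) = -0.4000.

-0.4000


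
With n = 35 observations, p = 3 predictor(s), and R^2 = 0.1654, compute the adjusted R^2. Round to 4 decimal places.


Using the formula:
(1 - 0.1654) = 0.8346.
Multiply by 34/31: 0.8346 * 34 = 28.3764, then 28.3764 / 31 = 0.9154.
Adj R^2 = 1 - 0.9154 = 0.0846.

0.0846


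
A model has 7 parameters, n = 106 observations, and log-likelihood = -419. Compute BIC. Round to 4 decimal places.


Compute k*ln(n) = 7*ln(106) = 7*4.663439 = 32.644073.
Then -2*loglik = 838.
BIC = 32.644073 + 838 = 870.644073, which rounds to 870.6441.

870.6441


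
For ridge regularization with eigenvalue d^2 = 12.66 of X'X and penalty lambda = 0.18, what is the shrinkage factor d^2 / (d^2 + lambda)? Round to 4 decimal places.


Denominator = d^2 + lambda = 12.66 + 0.18 = 12.8400.
Shrinkage = 12.66 / 12.8400 = 0.9860.

0.9860


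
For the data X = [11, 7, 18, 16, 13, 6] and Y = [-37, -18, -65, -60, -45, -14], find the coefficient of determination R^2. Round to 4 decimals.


After computing the OLS fit (b0=12.0856, b1=-4.3875):
SSres = 8.2554, SStot = 2218.8333.
R^2 = 1 - 8.2554/2218.8333 = 0.9963.

0.9963


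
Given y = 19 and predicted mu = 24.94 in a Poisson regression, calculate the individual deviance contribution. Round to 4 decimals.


First: ln(19/24.94) = -0.272034.
Then: 19 * -0.272034 = -5.168646.
y - mu = 19 - 24.94 = -5.94.
D = 2(-5.168646 - -5.94) = 1.542708, which rounds to 1.5427.

1.5427


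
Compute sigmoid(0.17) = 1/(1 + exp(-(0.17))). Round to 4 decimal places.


exp(-0.1700) = 0.8437.
1 + exp(-z) = 1.8437.
sigmoid = 1/1.8437 = 0.5424.

0.5424


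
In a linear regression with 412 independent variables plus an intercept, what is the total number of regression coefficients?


Including the intercept, the model has 412 predictor coefficients + 1 intercept.
Total = 413.

413


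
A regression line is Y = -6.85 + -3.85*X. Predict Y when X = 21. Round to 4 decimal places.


Plug X = 21 into Y = -6.85 + -3.85*X:
Y = -6.85 + -80.8500 = -87.7000.

-87.7000


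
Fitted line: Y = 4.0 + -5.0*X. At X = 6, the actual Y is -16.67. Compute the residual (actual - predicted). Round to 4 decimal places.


Compute yhat = 4.0 + (-5.0)(6) = -26.0000.
Residual = actual - predicted = -16.67 - -26.0000 = 9.3300.

9.3300


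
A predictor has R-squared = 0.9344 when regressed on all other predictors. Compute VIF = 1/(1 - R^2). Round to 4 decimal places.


Using VIF = 1/(1 - R^2_j):
1 - 0.9344 = 0.0656.
VIF = 15.2439.

15.2439


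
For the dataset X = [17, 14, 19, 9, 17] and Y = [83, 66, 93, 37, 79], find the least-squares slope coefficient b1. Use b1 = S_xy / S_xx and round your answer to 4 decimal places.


The sample means are xbar = 15.2000 and ybar = 71.6000.
Compute S_xx = 60.8000 and S_xy = 336.4000.
Slope b1 = S_xy / S_xx = 336.4000 / 60.8000 = 5.5329.

5.5329


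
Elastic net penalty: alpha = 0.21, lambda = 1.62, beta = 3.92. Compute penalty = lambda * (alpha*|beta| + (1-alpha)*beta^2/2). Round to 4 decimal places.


alpha * |beta| = 0.21 * 3.92 = 0.8232.
(1-alpha) * beta^2/2 = 0.79 * 15.3664/2 = 6.0697.
Total = 1.62 * (0.8232 + 6.0697) = 11.1665.

11.1665


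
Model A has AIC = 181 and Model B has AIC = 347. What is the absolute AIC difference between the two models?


Absolute difference = |181 - 347| = 166.
The model with lower AIC (A) is preferred.

166


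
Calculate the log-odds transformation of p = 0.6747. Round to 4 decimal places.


Compute the odds: 0.6747/0.3253 = 2.0741.
Take the natural log: ln(2.0741) = 0.7295.

0.7295


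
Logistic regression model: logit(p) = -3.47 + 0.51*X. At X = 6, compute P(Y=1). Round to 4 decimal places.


z = -3.47 + 0.51 * 6 = -0.4100.
Sigmoid: P = 1 / (1 + exp(0.4100)) = 0.3989.

0.3989


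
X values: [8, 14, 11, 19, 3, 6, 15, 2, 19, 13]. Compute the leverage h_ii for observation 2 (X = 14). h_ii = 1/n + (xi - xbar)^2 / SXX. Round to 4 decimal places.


Compute xbar = 11.0000 with n = 10 observations.
SXX = 336.0000.
Leverage = 1/10 + (14 - 11.0000)^2/336.0000 = 0.1268.

0.1268


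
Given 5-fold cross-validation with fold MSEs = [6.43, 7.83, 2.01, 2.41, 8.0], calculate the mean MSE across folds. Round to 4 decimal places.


Sum of fold MSEs = 26.6800.
Average = 26.6800 / 5 = 5.3360.

5.3360


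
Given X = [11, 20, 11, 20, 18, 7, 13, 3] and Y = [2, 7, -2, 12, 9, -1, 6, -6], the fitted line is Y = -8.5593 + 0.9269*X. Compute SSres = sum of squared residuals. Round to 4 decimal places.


For each point, residual = actual - predicted.
Residuals: [0.3634, -2.9787, -3.6366, 2.0213, 0.8751, 1.0710, 2.5096, -0.2214].
Sum of squared residuals = 34.5752.

34.5752


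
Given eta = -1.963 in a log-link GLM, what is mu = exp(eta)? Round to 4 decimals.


mu = exp(eta) = exp(-1.963).
= 0.1404.

0.1404


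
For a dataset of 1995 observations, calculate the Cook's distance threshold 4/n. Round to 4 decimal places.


The threshold is 4/n.
4/1995 = 0.0020.

0.0020


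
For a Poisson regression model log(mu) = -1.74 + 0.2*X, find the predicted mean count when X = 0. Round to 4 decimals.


eta = -1.74 + 0.2 * 0 = -1.7400.
mu = exp(-1.7400) = 0.1755.

0.1755


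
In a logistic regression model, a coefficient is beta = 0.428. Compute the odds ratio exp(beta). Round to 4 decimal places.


Odds ratio = exp(beta) = exp(0.428).
= 1.5342.

1.5342


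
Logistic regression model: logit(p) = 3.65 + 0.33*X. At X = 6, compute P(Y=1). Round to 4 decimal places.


Compute z = 3.65 + (0.33)(6) = 5.6300.
exp(-z) = 0.0036.
P = 1/(1 + 0.0036) = 0.9964.

0.9964


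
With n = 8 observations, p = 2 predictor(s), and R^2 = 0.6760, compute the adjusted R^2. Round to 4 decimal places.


Using the formula:
(1 - 0.6760) = 0.3240.
Multiply by 7/5: 0.3240 * 7 = 2.2680, then 2.2680 / 5 = 0.4536.
Adj R^2 = 1 - 0.4536 = 0.5464.

0.5464


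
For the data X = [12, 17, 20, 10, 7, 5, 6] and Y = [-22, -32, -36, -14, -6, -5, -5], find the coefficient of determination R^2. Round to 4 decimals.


After computing the OLS fit (b0=7.8316, b1=-2.2704):
SSres = 18.5255, SStot = 1028.8571.
R^2 = 1 - 18.5255/1028.8571 = 0.9820.

0.9820


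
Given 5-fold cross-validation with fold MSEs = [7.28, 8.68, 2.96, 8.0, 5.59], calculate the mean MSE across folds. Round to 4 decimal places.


Sum of fold MSEs = 32.5100.
Average = 32.5100 / 5 = 6.5020.

6.5020


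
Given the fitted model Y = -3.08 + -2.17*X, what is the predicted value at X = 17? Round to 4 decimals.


Plug X = 17 into Y = -3.08 + -2.17*X:
Y = -3.08 + -36.8900 = -39.9700.

-39.9700


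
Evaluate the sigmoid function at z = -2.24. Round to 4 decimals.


First, exp(2.2400) = 9.3933.
Then sigma(z) = 1/(1 + 9.3933) = 0.0962.

0.0962


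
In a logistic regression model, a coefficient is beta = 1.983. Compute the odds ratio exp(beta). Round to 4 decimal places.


The odds ratio is computed as:
OR = e^(1.983) = 7.2645.

7.2645


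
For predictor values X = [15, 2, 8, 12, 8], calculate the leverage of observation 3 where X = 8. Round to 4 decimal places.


n = 5, xbar = 9.0000.
SXX = sum((xi - xbar)^2) = 96.0000.
h = 1/5 + (8 - 9.0000)^2 / 96.0000 = 0.2104.

0.2104


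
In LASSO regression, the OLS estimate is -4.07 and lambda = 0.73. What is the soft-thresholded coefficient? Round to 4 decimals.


Check: |-4.07| = 4.07 vs lambda = 0.73.
Since |beta| > lambda, coefficient = sign(beta)*(|beta| - lambda) = -3.3400.
Soft-thresholded coefficient = -3.3400.

-3.3400


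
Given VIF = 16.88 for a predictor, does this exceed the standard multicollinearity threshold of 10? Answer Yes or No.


Compare VIF = 16.88 to the threshold of 10.
16.88 >= 10, so the answer is Yes.

Yes


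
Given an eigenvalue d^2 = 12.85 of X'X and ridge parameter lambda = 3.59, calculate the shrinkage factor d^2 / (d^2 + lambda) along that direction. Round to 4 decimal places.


d^2 + lambda = 12.85 + 3.59 = 16.4400.
Shrinkage factor = 12.85/16.4400 = 0.7816.

0.7816


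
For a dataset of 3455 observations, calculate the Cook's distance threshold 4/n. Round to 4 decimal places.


Cook's distance cutoff = 4/n = 4/3455.
= 0.0012.

0.0012


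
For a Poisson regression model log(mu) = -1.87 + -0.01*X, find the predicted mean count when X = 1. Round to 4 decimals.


eta = -1.87 + -0.01 * 1 = -1.8800.
mu = exp(-1.8800) = 0.1526.

0.1526


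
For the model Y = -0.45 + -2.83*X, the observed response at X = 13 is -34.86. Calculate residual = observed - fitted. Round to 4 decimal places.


Fitted value at X = 13 is yhat = -0.45 + -2.83*13 = -37.2400.
Residual = -34.86 - -37.2400 = 2.3800.

2.3800


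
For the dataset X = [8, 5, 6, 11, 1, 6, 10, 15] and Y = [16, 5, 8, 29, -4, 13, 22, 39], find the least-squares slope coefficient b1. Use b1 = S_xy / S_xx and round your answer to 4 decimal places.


First compute the means: xbar = 7.7500, ybar = 16.0000.
Then S_xx = sum((xi - xbar)^2) = 127.5000.
S_xy = sum((xi - xbar)(yi - ybar)) = 407.0000.
b1 = S_xy / S_xx = 407.0000 / 127.5000 = 3.1922.

3.1922


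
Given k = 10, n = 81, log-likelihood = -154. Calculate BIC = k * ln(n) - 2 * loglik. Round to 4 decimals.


k * ln(n) = 10 * ln(81) = 10 * 4.394449 = 43.944490.
-2 * loglik = -2 * (-154) = 308.
BIC = 43.944490 + 308 = 351.944490, which rounds to 351.9445.

351.9445


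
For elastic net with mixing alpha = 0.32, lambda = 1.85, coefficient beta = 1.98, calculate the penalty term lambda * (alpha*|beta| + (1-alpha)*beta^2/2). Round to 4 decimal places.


L1 component = 0.32 * |1.98| = 0.6336.
L2 component = 0.68 * 1.98^2 / 2 = 1.3329.
Penalty = 1.85 * (0.6336 + 1.3329) = 1.85 * 1.9665 = 3.6381.

3.6381


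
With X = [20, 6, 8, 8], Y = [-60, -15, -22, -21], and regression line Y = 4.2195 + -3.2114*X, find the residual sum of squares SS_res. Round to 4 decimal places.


For each point, residual = actual - predicted.
Residuals: [0.0085, 0.0489, -0.5283, 0.4717].
Sum of squared residuals = 0.5041.

0.5041


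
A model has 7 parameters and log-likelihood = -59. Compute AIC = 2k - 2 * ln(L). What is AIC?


AIC = 2k - 2*loglik = 2(7) - 2(-59).
= 14 + 118 = 132.

132


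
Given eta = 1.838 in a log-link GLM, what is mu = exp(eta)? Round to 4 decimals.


mu = exp(eta) = exp(1.838).
= 6.2840.

6.2840


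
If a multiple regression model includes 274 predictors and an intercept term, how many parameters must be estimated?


Total coefficients = number of predictors + 1 (for the intercept).
= 274 + 1 = 275.

275


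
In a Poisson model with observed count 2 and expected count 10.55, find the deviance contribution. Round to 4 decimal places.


y/mu = 2/10.55 = 0.189573 (approx.), and ln(2/10.55) = -1.662979.
y * ln(y/mu) = 2 * -1.662979 = -3.325958.
y - mu = -8.55.
D = 2 * (-3.325958 - -8.55) = 10.448084, which rounds to 10.4481.

10.4481


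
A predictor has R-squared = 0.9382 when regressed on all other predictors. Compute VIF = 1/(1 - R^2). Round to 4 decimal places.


Using VIF = 1/(1 - R^2_j):
1 - 0.9382 = 0.0618.
VIF = 16.1812.

16.1812


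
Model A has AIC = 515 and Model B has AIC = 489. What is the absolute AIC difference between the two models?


|AIC_A - AIC_B| = |515 - 489| = 26.
Model B is preferred (lower AIC).

26
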